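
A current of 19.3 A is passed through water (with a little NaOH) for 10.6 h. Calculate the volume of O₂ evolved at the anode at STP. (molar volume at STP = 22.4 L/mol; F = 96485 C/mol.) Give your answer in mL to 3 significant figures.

Charge passed = 19.3 × 38160 = 7.365×10^5 C
n(e⁻) = Q/F = 7.365×10^5/96485 = 7.633 mol
2H₂O → O₂ + 4H⁺ + 4e⁻, so n(O₂) = 7.633 / 4 = 1.908 mol
V = 1.908 × 22.4 = 42.74 L
= 42700 mL

42700 mL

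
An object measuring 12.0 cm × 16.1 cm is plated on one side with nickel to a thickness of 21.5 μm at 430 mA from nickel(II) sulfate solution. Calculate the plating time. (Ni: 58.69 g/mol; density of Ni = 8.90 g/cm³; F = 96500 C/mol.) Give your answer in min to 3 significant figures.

471 min

Plated area = 12.0 × 16.1 = 193.2 cm²
Volume = 193.2 × 21.5×10⁻⁴ cm = 0.4154 cm³
m(Ni) = 0.4154 × 8.90 = 3.697 g
n(Ni) = 3.697 / 58.69 = 0.06299 mol; n(e⁻) = 2 × 0.06299 = 0.1260 mol
Q = 0.1260 × 96500 = 12160 C
t = 12160 / 0.430 = 28280 s = 471 min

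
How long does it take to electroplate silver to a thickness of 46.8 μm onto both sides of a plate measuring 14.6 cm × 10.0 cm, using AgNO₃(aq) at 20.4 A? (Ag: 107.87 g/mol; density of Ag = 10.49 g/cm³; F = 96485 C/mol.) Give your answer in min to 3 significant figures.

10.5 min

Plated area = 2 × 14.6 × 10.0 = 292.0 cm²
Volume = 292.0 × 46.8×10⁻⁴ cm = 1.367 cm³
m(Ag) = 1.367 × 10.49 = 14.34 g
n(Ag) = 14.34 / 107.87 = 0.1329 mol; n(e⁻) = 0.1329 mol
Q = 0.1329 × 96485 = 12820 C
t = 12820 / 20.4 = 628.4 s = 10.5 min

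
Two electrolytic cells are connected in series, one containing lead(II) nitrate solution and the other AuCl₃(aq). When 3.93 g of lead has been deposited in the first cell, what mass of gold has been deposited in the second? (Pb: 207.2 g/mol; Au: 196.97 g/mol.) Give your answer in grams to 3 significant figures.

n(Pb) = 3.93 / 207.2 = 0.01897 mol
Pb²⁺ + 2e⁻ → Pb, so n(e⁻) = 2 × 0.01897 = 0.03794 mol
Same current for the same time ⇒ same n(e⁻) = 0.03794 mol in both cells.
Au³⁺ + 3e⁻ → Au, so n(Au) = 0.03794 / 3 = 0.01265 mol
m(Au) = 0.01265 × 196.97 = 2.49 g

2.49 g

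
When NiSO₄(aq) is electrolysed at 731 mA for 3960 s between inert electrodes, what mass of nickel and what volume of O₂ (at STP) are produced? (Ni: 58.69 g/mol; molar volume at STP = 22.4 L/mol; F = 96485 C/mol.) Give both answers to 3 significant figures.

Q = 0.731 × 3960 = 2895 C; n(e⁻) = 2895 / 96485 = 0.03000 mol
Cathode: Ni²⁺ + 2e⁻ → Ni → n(Ni) = 0.03000/2 = 0.01500 mol → 0.880 g
Anode: 2H₂O → O₂ + 4H⁺ + 4e⁻ → n(O₂) = 0.03000/4 = 0.007500 mol → 0.168 L

0.880 g Ni; 0.168 L O₂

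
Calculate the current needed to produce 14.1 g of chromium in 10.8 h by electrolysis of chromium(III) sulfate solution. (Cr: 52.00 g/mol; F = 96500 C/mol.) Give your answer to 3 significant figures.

2.02 A

n(Cr) = 14.1 / 52.00 = 0.2712 mol
Cr³⁺ + 3e⁻ → Cr, so n(e⁻) = 3 × 0.2712 = 0.8136 mol
Q = 0.8136 × 96500 = 78510 C
I = Q / t = 78510 / 38880 s = 2.02 A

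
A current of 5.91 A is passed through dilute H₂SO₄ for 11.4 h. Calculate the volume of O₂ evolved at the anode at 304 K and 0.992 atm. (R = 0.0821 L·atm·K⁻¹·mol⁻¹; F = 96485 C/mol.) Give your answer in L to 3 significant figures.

Q = It = 5.91 × 41040 = 2.425×10^5 C
n(e⁻) = 2.425×10^5 / 96485 = 2.513 mol
2H₂O → O₂ + 4H⁺ + 4e⁻, so n(O₂) = 2.513 / 4 = 0.6283 mol
V = nRT/P = 0.6283 × 0.0821 × 304 / 0.992 = 15.81 L

15.8 L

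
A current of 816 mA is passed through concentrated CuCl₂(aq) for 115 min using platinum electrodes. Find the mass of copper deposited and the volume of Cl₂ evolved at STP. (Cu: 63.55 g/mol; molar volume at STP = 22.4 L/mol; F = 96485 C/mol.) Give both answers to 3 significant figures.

1.85 g Cu; 0.654 L Cl₂

Q = 0.816 × 6900 = 5630 C; n(e⁻) = 5630 / 96485 = 0.05835 mol
Cathode: Cu²⁺ + 2e⁻ → Cu → n(Cu) = 0.05835/2 = 0.02918 mol → 1.85 g
Anode: 2Cl⁻ → Cl₂ + 2e⁻ → n(Cl₂) = 0.05835/2 = 0.02918 mol → 0.654 L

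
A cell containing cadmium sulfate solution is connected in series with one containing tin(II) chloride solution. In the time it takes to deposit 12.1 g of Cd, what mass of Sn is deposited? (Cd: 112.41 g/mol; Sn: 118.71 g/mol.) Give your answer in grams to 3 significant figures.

12.8 g

n(Cd) = 12.1 / 112.41 = 0.1076 mol
Cd²⁺ + 2e⁻ → Cd, so n(e⁻) = 2 × 0.1076 = 0.2152 mol
Same current for the same time ⇒ same n(e⁻) = 0.2152 mol in both cells.
Sn²⁺ + 2e⁻ → Sn, so n(Sn) = 0.2152 / 2 = 0.1076 mol
m(Sn) = 0.1076 × 118.71 = 12.8 g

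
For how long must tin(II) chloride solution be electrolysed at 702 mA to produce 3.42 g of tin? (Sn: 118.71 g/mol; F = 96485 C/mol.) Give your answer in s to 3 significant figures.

7920 s

n(Sn) = 3.42 / 118.71 = 0.02881 mol
Sn²⁺ + 2e⁻ → Sn, so n(e⁻) = 2 × 0.02881 = 0.05762 mol
Q = 0.05762 × 96485 = 5559 C
t = Q / I = 5559 / 0.702 = 7919 s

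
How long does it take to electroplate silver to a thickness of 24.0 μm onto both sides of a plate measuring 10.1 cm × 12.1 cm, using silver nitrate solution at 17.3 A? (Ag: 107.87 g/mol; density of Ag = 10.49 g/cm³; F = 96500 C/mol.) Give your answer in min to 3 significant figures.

5.30 min

Plated area = 2 × 10.1 × 12.1 = 244.4 cm²
Volume = 244.4 × 24.0×10⁻⁴ cm = 0.5866 cm³
m(Ag) = 0.5866 × 10.49 = 6.153 g
n(Ag) = 6.153 / 107.87 = 0.05704 mol; n(e⁻) = 0.05704 mol
Q = 0.05704 × 96500 = 5504 C
t = 5504 / 17.3 = 318.2 s = 5.30 min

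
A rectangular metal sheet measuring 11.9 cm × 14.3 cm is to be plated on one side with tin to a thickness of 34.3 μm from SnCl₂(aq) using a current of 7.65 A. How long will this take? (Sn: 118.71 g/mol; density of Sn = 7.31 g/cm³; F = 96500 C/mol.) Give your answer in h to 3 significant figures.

0.252 h

Plated area = 11.9 × 14.3 = 170.2 cm²
Volume = 170.2 × 34.3×10⁻⁴ cm = 0.5838 cm³
m(Sn) = 0.5838 × 7.31 = 4.268 g
n(Sn) = 4.268 / 118.71 = 0.03595 mol; n(e⁻) = 2 × 0.03595 = 0.07190 mol
Q = 0.07190 × 96500 = 6938 C
t = 6938 / 7.65 = 906.9 s = 0.252 h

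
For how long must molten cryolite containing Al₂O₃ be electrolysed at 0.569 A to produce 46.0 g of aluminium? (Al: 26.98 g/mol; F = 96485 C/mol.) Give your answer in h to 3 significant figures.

241 h

n(Al) = 46.0 / 26.98 = 1.705 mol
Al³⁺ + 3e⁻ → Al, so n(e⁻) = 3 × 1.705 = 5.115 mol
Q = 5.115 × 96485 = 4.935×10^5 C
t = Q / I = 4.935×10^5 / 0.569 = 8.673×10^5 s = 241 h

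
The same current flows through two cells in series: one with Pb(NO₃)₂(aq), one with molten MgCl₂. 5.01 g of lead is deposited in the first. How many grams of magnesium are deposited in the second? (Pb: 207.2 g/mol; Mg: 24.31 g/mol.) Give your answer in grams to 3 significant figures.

n(Pb) = 5.01 / 207.2 = 0.02418 mol
Pb²⁺ + 2e⁻ → Pb, so n(e⁻) = 2 × 0.02418 = 0.04836 mol
The cells are in series, so the same charge (and hence the same n(e⁻) = 0.04836 mol) passes through both.
Mg²⁺ + 2e⁻ → Mg, so n(Mg) = 0.04836 / 2 = 0.02418 mol
m(Mg) = 0.02418 × 24.31 = 0.588 g

0.588 g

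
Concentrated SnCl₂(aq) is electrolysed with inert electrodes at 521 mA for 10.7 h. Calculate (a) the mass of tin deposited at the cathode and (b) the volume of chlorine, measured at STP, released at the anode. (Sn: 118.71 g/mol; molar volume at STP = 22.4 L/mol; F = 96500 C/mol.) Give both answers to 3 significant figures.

Q = 0.521 × 38520 = 20070 C; n(e⁻) = 20070 / 96500 = 0.2080 mol
Cathode: Sn²⁺ + 2e⁻ → Sn → n(Sn) = 0.2080/2 = 0.1040 mol → 12.3 g
Anode: 2Cl⁻ → Cl₂ + 2e⁻ → n(Cl₂) = 0.2080/2 = 0.1040 mol → 2.33 L

12.3 g Sn; 2.33 L Cl₂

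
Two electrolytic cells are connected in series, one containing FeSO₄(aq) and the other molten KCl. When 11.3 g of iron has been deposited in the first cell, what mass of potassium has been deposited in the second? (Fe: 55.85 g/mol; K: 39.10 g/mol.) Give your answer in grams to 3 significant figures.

n(Fe) = 11.3 / 55.85 = 0.2023 mol
Fe²⁺ + 2e⁻ → Fe, so n(e⁻) = 2 × 0.2023 = 0.4046 mol
The cells are in series, so the same charge (and hence the same n(e⁻) = 0.4046 mol) passes through both.
K⁺ + e⁻ → K, so n(K) = 0.4046 mol
m(K) = 0.4046 × 39.10 = 15.8 g

15.8 g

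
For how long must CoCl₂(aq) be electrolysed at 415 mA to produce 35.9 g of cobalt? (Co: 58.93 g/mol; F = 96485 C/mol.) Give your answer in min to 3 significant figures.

4720 min

n(Co) = 35.9 / 58.93 = 0.6092 mol
Co²⁺ + 2e⁻ → Co, so n(e⁻) = 2 × 0.6092 = 1.218 mol
Q = 1.218 × 96485 = 1.175×10^5 C
t = Q / I = 1.175×10^5 / 0.415 = 2.831×10^5 s = 4720 min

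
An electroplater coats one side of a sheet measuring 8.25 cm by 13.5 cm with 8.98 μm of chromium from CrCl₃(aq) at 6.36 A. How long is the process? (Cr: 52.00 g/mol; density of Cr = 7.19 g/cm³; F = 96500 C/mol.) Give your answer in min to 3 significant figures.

10.5 min

Plated area = 8.25 × 13.5 = 111.4 cm²
Volume = 111.4 × 8.98×10⁻⁴ cm = 0.1000 cm³
m(Cr) = 0.1000 × 7.19 = 0.7190 g
n(Cr) = 0.7190 / 52.00 = 0.01383 mol; n(e⁻) = 3 × 0.01383 = 0.04149 mol
Q = 0.04149 × 96500 = 4004 C
t = 4004 / 6.36 = 629.6 s = 10.5 min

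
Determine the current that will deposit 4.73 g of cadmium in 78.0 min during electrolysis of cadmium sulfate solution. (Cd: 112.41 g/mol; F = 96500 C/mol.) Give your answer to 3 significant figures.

n(Cd) = 4.73 / 112.41 = 0.04208 mol
Cd²⁺ + 2e⁻ → Cd, so n(e⁻) = 2 × 0.04208 = 0.08416 mol
Q = 0.08416 × 96500 = 8121 C
I = Q / t = 8121 / 4680 s = 1.74 A

1.74 A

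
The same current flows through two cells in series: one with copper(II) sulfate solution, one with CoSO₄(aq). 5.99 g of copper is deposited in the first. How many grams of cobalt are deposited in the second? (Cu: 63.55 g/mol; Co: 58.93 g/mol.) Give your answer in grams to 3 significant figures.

n(Cu) = 5.99 / 63.55 = 0.09426 mol
Cu²⁺ + 2e⁻ → Cu, so n(e⁻) = 2 × 0.09426 = 0.1885 mol
In series, the same 0.1885 mol of electrons flows through the second cell.
Co²⁺ + 2e⁻ → Co, so n(Co) = 0.1885 / 2 = 0.09425 mol
m(Co) = 0.09425 × 58.93 = 5.55 g

5.55 g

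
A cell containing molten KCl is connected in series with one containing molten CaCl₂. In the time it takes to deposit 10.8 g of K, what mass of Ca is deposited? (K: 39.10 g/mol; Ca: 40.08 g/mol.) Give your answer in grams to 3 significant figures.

n(K) = 10.8 / 39.10 = 0.2762 mol
K⁺ + e⁻ → K, so n(e⁻) = 0.2762 mol
Same current for the same time ⇒ same n(e⁻) = 0.2762 mol in both cells.
Ca²⁺ + 2e⁻ → Ca, so n(Ca) = 0.2762 / 2 = 0.1381 mol
m(Ca) = 0.1381 × 40.08 = 5.54 g

5.54 g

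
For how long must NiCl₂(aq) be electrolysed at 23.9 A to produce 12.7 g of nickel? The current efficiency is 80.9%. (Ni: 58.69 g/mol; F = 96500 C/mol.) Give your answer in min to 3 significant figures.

36.0 min

n(Ni) = 12.7 / 58.69 = 0.2164 mol
Ni²⁺ + 2e⁻ → Ni, so n(e⁻) = 2 × 0.2164 = 0.4328 mol
Q = 0.4328 × 96500 / 0.809 = 51630 C
t = Q / I = 51630 / 23.9 = 2160 s = 36.0 min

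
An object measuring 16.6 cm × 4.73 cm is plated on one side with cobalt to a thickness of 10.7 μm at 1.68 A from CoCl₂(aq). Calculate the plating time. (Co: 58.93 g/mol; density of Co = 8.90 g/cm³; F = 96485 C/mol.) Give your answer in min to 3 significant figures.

Plated area = 16.6 × 4.73 = 78.52 cm²
Volume = 78.52 × 10.7×10⁻⁴ cm = 0.08402 cm³
m(Co) = 0.08402 × 8.90 = 0.7478 g
n(Co) = 0.7478 / 58.93 = 0.01269 mol; n(e⁻) = 2 × 0.01269 = 0.02538 mol
Q = 0.02538 × 96485 = 2449 C
t = 2449 / 1.68 = 1458 s = 24.3 min

24.3 min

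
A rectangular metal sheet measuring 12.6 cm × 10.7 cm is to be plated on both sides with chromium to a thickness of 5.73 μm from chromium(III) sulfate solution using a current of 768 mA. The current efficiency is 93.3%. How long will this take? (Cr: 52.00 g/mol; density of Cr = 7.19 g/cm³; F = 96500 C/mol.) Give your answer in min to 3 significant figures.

144 min

Plated area = 2 × 12.6 × 10.7 = 269.6 cm²
Volume = 269.6 × 5.73×10⁻⁴ cm = 0.1545 cm³
m(Cr) = 0.1545 × 7.19 = 1.111 g
n(Cr) = 1.111 / 52.00 = 0.02137 mol; n(e⁻) = 3 × 0.02137 = 0.06411 mol
Q = 0.06411 × 96500 / 0.933 = 6631 C
t = 6631 / 0.768 = 8634 s = 144 min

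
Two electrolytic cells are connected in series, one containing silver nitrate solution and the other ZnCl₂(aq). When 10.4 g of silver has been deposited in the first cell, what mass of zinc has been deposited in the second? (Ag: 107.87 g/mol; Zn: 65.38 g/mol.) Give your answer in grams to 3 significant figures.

3.15 g

n(Ag) = 10.4 / 107.87 = 0.09641 mol
Ag⁺ + e⁻ → Ag, so n(e⁻) = 0.09641 mol
The cells are in series, so the same charge (and hence the same n(e⁻) = 0.09641 mol) passes through both.
Zn²⁺ + 2e⁻ → Zn, so n(Zn) = 0.09641 / 2 = 0.04821 mol
m(Zn) = 0.04821 × 65.38 = 3.15 g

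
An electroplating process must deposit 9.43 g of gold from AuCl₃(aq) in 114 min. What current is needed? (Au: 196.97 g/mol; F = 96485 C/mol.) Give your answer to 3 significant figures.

n(Au) = 9.43 / 196.97 = 0.04788 mol
Au³⁺ + 3e⁻ → Au, so n(e⁻) = 3 × 0.04788 = 0.1436 mol
Q = 0.1436 × 96485 = 13860 C
I = Q / t = 13860 / 6840 s = 2.03 A

2.03 A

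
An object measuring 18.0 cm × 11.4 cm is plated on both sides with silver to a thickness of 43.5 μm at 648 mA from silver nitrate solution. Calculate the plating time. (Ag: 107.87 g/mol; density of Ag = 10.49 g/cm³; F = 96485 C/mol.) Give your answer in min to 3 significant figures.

431 min

Plated area = 2 × 18.0 × 11.4 = 410.4 cm²
Volume = 410.4 × 43.5×10⁻⁴ cm = 1.785 cm³
m(Ag) = 1.785 × 10.49 = 18.72 g
n(Ag) = 18.72 / 107.87 = 0.1735 mol; n(e⁻) = 0.1735 mol
Q = 0.1735 × 96485 = 16740 C
t = 16740 / 0.648 = 25830 s = 431 min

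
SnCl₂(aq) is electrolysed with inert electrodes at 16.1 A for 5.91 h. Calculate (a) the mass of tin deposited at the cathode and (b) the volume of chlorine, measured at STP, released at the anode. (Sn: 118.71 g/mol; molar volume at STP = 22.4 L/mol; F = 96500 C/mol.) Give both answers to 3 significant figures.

211 g Sn; 39.8 L Cl₂

Q = 16.1 × 21276 = 3.425×10^5 C; n(e⁻) = 3.425×10^5 / 96500 = 3.549 mol
Cathode: Sn²⁺ + 2e⁻ → Sn → n(Sn) = 3.549/2 = 1.775 mol → 211 g
Anode: 2Cl⁻ → Cl₂ + 2e⁻ → n(Cl₂) = 3.549/2 = 1.775 mol → 39.8 L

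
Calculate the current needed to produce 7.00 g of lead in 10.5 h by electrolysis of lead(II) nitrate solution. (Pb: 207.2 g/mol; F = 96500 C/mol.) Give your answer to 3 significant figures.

0.172 A

n(Pb) = 7.00 / 207.2 = 0.03378 mol
Pb²⁺ + 2e⁻ → Pb, so n(e⁻) = 2 × 0.03378 = 0.06756 mol
Q = 0.06756 × 96500 = 6520 C
I = Q / t = 6520 / 37800 s = 0.172 A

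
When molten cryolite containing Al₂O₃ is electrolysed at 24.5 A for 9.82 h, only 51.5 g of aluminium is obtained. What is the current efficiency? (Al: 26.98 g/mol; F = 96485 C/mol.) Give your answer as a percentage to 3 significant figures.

Q = 24.5 × 35352 = 8.661×10^5 C
n(e⁻) = 8.661×10^5 / 96485 = 8.977 mol
Al³⁺ + 3e⁻ → Al, so theoretical n(Al) = 2.992 mol → 80.72 g
Efficiency = 51.5 / 80.72 = 0.6380 = 63.8%

63.8%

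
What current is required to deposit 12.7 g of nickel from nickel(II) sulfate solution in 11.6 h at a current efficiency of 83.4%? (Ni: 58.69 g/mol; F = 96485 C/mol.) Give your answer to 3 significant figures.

n(Ni) = 12.7 / 58.69 = 0.2164 mol
Ni²⁺ + 2e⁻ → Ni, so n(e⁻) = 2 × 0.2164 = 0.4328 mol
Q = 0.4328 × 96485 / 0.834 = 50070 C
I = Q / t = 50070 / 41760 s = 1.20 A

1.20 A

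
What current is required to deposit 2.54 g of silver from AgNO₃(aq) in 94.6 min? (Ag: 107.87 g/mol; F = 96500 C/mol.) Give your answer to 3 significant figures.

0.400 A

n(Ag) = 2.54 / 107.87 = 0.02355 mol
Ag⁺ + e⁻ → Ag, so n(e⁻) = 0.02355 mol
Q = 0.02355 × 96500 = 2273 C
I = Q / t = 2273 / 5676 s = 0.400 A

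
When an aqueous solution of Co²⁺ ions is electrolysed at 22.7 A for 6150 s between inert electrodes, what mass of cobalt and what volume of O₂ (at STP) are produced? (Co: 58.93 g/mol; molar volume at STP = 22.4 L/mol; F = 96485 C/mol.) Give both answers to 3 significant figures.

42.6 g Co; 8.10 L O₂

Q = 22.7 × 6150 = 1.396×10^5 C; n(e⁻) = 1.396×10^5 / 96485 = 1.447 mol
Cathode: Co²⁺ + 2e⁻ → Co → n(Co) = 1.447/2 = 0.7235 mol → 42.6 g
Anode: 2H₂O → O₂ + 4H⁺ + 4e⁻ → n(O₂) = 1.447/4 = 0.3618 mol → 8.10 L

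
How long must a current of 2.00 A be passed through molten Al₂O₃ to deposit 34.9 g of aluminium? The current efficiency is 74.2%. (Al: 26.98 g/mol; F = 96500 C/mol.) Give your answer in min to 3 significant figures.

n(Al) = 34.9 / 26.98 = 1.294 mol
Al³⁺ + 3e⁻ → Al, so n(e⁻) = 3 × 1.294 = 3.882 mol
Q = 3.882 × 96500 / 0.742 = 5.049×10^5 C
t = Q / I = 5.049×10^5 / 2.00 = 2.525×10^5 s = 4210 min

4210 min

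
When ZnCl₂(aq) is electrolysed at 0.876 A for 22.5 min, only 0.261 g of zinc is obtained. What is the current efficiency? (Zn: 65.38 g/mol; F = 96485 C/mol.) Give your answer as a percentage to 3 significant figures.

Q = 0.876 × 1350 = 1183 C
n(e⁻) = 1183 / 96485 = 0.01226 mol
Zn²⁺ + 2e⁻ → Zn, so theoretical n(Zn) = 0.006130 mol → 0.4008 g
Efficiency = 0.261 / 0.4008 = 0.6512 = 65.1%

65.1%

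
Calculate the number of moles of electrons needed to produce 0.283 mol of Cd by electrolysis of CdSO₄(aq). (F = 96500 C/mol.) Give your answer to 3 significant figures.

Cd²⁺ + 2e⁻ → Cd, so n(e⁻) = 2 × 0.283 = 0.5660 mol

0.566 mol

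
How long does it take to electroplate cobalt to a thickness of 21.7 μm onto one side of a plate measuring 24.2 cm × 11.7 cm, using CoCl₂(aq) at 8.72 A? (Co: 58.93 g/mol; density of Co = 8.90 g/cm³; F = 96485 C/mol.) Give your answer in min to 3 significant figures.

34.2 min

Plated area = 24.2 × 11.7 = 283.1 cm²
Volume = 283.1 × 21.7×10⁻⁴ cm = 0.6143 cm³
m(Co) = 0.6143 × 8.90 = 5.467 g
n(Co) = 5.467 / 58.93 = 0.09277 mol; n(e⁻) = 2 × 0.09277 = 0.1855 mol
Q = 0.1855 × 96485 = 17900 C
t = 17900 / 8.72 = 2053 s = 34.2 min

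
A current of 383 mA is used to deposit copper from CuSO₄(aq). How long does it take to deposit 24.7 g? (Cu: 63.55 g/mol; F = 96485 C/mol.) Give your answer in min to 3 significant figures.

3260 min

n(Cu) = 24.7 / 63.55 = 0.3887 mol
Cu²⁺ + 2e⁻ → Cu, so n(e⁻) = 2 × 0.3887 = 0.7774 mol
Q = 0.7774 × 96485 = 75010 C
t = Q / I = 75010 / 0.383 = 1.958×10^5 s = 3260 min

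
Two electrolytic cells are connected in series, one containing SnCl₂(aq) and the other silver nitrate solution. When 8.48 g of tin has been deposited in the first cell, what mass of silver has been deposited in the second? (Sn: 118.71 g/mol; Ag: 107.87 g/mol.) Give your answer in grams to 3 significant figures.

15.4 g

n(Sn) = 8.48 / 118.71 = 0.07143 mol
Sn²⁺ + 2e⁻ → Sn, so n(e⁻) = 2 × 0.07143 = 0.1429 mol
The cells are in series, so the same charge (and hence the same n(e⁻) = 0.1429 mol) passes through both.
Ag⁺ + e⁻ → Ag, so n(Ag) = 0.1429 mol
m(Ag) = 0.1429 × 107.87 = 15.4 g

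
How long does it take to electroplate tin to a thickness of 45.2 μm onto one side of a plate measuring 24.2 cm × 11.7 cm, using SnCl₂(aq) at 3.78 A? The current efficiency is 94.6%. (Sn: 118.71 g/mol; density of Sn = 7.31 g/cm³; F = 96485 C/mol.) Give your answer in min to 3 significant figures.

70.9 min

Plated area = 24.2 × 11.7 = 283.1 cm²
Volume = 283.1 × 45.2×10⁻⁴ cm = 1.280 cm³
m(Sn) = 1.280 × 7.31 = 9.357 g
n(Sn) = 9.357 / 118.71 = 0.07882 mol; n(e⁻) = 2 × 0.07882 = 0.1576 mol
Q = 0.1576 × 96485 / 0.946 = 16070 C
t = 16070 / 3.78 = 4251 s = 70.9 min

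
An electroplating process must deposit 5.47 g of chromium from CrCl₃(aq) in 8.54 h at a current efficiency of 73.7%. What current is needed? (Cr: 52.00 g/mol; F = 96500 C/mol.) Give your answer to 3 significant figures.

n(Cr) = 5.47 / 52.00 = 0.1052 mol
Cr³⁺ + 3e⁻ → Cr, so n(e⁻) = 3 × 0.1052 = 0.3156 mol
Q = 0.3156 × 96500 / 0.737 = 41320 C
I = Q / t = 41320 / 30744 s = 1.34 A

1.34 A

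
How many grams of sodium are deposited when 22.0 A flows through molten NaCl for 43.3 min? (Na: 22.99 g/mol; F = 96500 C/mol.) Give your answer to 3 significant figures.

Charge passed = 22.0 × 2598 = 57160 C
Moles of electrons = 57160 / 96500 = 0.5923 mol
Na⁺ + e⁻ → Na, so n(Na) = 0.5923 mol
m = 0.5923 × 22.99 = 13.6 g

13.6 g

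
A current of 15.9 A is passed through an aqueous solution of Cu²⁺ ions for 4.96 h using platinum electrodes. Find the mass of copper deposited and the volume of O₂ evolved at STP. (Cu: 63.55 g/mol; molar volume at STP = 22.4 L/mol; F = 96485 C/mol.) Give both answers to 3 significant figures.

93.5 g Cu; 16.5 L O₂

Q = 15.9 × 17856 = 2.839×10^5 C; n(e⁻) = 2.839×10^5 / 96485 = 2.942 mol
Cathode: Cu²⁺ + 2e⁻ → Cu → n(Cu) = 2.942/2 = 1.471 mol → 93.5 g
Anode: 2H₂O → O₂ + 4H⁺ + 4e⁻ → n(O₂) = 2.942/4 = 0.7355 mol → 16.5 L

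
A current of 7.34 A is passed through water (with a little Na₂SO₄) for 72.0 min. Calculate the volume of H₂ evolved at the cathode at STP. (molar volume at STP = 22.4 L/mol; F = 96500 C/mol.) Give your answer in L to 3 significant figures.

Charge passed = 7.34 × 4320 = 31710 C
n(e⁻) = 31710 / 96500 = 0.3286 mol
2H⁺ + 2e⁻ → H₂, so n(H₂) = 0.3286 / 2 = 0.1643 mol
V = 0.1643 × 22.4 = 3.680 L

3.68 L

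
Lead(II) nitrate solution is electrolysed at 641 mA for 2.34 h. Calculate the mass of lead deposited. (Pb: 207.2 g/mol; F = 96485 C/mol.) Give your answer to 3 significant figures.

5.80 g

Charge passed = 0.641 × 8424 = 5400 C
n(e⁻) = 5400 / 96485 = 0.05597 mol
Pb²⁺ + 2e⁻ → Pb, so n(Pb) = 0.05597 / 2 = 0.02799 mol
m = 0.02799 × 207.2 = 5.80 g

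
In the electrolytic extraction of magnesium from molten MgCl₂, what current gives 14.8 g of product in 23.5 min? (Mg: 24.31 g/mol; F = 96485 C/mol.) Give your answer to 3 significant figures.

83.3 A

n(Mg) = 14.8 / 24.31 = 0.6088 mol
Mg²⁺ + 2e⁻ → Mg, so n(e⁻) = 2 × 0.6088 = 1.218 mol
Q = 1.218 × 96485 = 1.175×10^5 C
I = Q / t = 1.175×10^5 / 1410 s = 83.3 A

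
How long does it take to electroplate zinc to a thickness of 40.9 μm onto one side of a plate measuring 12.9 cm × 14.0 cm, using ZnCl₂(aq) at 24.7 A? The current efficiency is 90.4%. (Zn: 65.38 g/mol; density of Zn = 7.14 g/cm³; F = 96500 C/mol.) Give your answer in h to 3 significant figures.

Plated area = 12.9 × 14.0 = 180.6 cm²
Volume = 180.6 × 40.9×10⁻⁴ cm = 0.7387 cm³
m(Zn) = 0.7387 × 7.14 = 5.274 g
n(Zn) = 5.274 / 65.38 = 0.08067 mol; n(e⁻) = 2 × 0.08067 = 0.1613 mol
Q = 0.1613 × 96500 / 0.904 = 17220 C
t = 17220 / 24.7 = 697.2 s = 0.194 h

0.194 h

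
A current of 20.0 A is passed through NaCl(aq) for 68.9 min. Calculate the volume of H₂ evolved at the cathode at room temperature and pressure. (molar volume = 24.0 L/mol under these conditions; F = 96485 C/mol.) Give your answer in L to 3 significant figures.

Q = It = 20.0 × 4134 = 82680 C
Moles of electrons = 82680 / 96485 = 0.8569 mol
2H⁺ + 2e⁻ → H₂, so n(H₂) = 0.8569 / 2 = 0.4285 mol
V = 0.4285 × 24.0 = 10.28 L

10.3 L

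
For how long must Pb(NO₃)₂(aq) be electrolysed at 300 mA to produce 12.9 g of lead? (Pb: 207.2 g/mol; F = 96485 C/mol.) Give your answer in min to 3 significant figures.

n(Pb) = 12.9 / 207.2 = 0.06226 mol
Pb²⁺ + 2e⁻ → Pb, so n(e⁻) = 2 × 0.06226 = 0.1245 mol
Q = 0.1245 × 96485 = 12010 C
t = Q / I = 12010 / 0.300 = 40030 s = 667 min

667 min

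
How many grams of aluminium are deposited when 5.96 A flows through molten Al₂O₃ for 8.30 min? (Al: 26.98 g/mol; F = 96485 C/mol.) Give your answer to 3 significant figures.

0.277 g

Q = 5.96 A × 498 s = 2968 C
n(e⁻) = 2968 / 96485 = 0.03076 mol
Al³⁺ + 3e⁻ → Al, so n(Al) = 0.03076 / 3 = 0.01025 mol
m = 0.01025 × 26.98 = 0.277 g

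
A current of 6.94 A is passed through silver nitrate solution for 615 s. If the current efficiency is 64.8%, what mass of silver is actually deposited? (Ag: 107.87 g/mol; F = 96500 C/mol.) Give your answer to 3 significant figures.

3.09 g

Q = 6.94 × 615 = 4268 C
n(e⁻) = 4268 / 96500 = 0.04423 mol
Ag⁺ + e⁻ → Ag, so theoretical m(Ag) = 0.04423 × 107.87 = 4.771 g
Actual mass = 64.8% × 4.771 = 3.09 g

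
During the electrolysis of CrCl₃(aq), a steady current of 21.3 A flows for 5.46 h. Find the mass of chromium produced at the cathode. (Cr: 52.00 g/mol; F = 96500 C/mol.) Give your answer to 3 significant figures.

Charge passed = 21.3 × 19656 = 4.187×10^5 C
n(e⁻) = Q/F = 4.187×10^5/96500 = 4.339 mol
Cr³⁺ + 3e⁻ → Cr, so n(Cr) = 4.339 / 3 = 1.446 mol
m = 1.446 × 52.00 = 75.2 g

75.2 g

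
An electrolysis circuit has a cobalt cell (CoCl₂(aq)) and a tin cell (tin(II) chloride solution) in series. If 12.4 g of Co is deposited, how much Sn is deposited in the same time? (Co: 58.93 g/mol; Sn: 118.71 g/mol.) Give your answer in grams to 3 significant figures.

25.0 g

n(Co) = 12.4 / 58.93 = 0.2104 mol
Co²⁺ + 2e⁻ → Co, so n(e⁻) = 2 × 0.2104 = 0.4208 mol
The cells are in series, so the same charge (and hence the same n(e⁻) = 0.4208 mol) passes through both.
Sn²⁺ + 2e⁻ → Sn, so n(Sn) = 0.4208 / 2 = 0.2104 mol
m(Sn) = 0.2104 × 118.71 = 25.0 g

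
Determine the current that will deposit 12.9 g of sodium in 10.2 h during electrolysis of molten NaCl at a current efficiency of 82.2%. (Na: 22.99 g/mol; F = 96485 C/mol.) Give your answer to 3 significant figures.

1.79 A

n(Na) = 12.9 / 22.99 = 0.5611 mol
Na⁺ + e⁻ → Na, so n(e⁻) = 0.5611 mol
Q = 0.5611 × 96485 / 0.822 = 65860 C
I = Q / t = 65860 / 36720 s = 1.79 A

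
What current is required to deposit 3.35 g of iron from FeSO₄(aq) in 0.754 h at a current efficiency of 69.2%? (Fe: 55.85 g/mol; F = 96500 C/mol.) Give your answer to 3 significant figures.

6.16 A

n(Fe) = 3.35 / 55.85 = 0.05998 mol
Fe²⁺ + 2e⁻ → Fe, so n(e⁻) = 2 × 0.05998 = 0.1200 mol
Q = 0.1200 × 96500 / 0.692 = 16730 C
I = Q / t = 16730 / 2714.4 s = 6.16 A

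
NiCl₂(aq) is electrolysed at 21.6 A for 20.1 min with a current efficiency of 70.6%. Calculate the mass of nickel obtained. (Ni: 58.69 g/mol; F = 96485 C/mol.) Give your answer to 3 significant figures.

Q = 21.6 × 1206 = 26050 C
n(e⁻) = 26050 / 96485 = 0.2700 mol
Ni²⁺ + 2e⁻ → Ni, so theoretical m(Ni) = 0.1350 × 58.69 = 7.923 g
Actual mass = 70.6% × 7.923 = 5.59 g

5.59 g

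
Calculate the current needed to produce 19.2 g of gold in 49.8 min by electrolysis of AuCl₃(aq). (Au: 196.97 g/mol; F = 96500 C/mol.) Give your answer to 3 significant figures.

9.44 A

n(Au) = 19.2 / 196.97 = 0.09748 mol
Au³⁺ + 3e⁻ → Au, so n(e⁻) = 3 × 0.09748 = 0.2924 mol
Q = 0.2924 × 96500 = 28220 C
I = Q / t = 28220 / 2988 s = 9.44 A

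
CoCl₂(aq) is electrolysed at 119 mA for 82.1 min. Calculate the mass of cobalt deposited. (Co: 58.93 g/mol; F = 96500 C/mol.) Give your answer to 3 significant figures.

Charge passed = 0.119 × 4926 = 586.2 C
Moles of electrons = 586.2 / 96500 = 0.006075 mol
Co²⁺ + 2e⁻ → Co, so n(Co) = 0.006075 / 2 = 0.003038 mol
m = 0.003038 × 58.93 = 0.179 g

0.179 g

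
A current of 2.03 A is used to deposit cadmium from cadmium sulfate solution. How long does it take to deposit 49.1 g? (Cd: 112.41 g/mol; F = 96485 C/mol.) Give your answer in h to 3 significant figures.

11.5 h

n(Cd) = 49.1 / 112.41 = 0.4368 mol
Cd²⁺ + 2e⁻ → Cd, so n(e⁻) = 2 × 0.4368 = 0.8736 mol
Q = 0.8736 × 96485 = 84290 C
t = Q / I = 84290 / 2.03 = 41520 s = 11.5 h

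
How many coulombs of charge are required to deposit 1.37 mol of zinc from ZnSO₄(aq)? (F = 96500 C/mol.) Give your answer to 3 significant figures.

Zn²⁺ + 2e⁻ → Zn, so n(e⁻) = 2 × 1.37 = 2.740 mol
Q = 2.740 × 96500 = 2.644×10^5 C

2.64×10^5 C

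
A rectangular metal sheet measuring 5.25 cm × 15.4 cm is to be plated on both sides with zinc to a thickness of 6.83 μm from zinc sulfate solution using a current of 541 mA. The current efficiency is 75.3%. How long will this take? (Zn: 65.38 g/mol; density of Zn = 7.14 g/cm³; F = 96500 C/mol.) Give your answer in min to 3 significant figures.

Plated area = 2 × 5.25 × 15.4 = 161.7 cm²
Volume = 161.7 × 6.83×10⁻⁴ cm = 0.1104 cm³
m(Zn) = 0.1104 × 7.14 = 0.7883 g
n(Zn) = 0.7883 / 65.38 = 0.01206 mol; n(e⁻) = 2 × 0.01206 = 0.02412 mol
Q = 0.02412 × 96500 / 0.753 = 3091 C
t = 3091 / 0.541 = 5713 s = 95.2 min

95.2 min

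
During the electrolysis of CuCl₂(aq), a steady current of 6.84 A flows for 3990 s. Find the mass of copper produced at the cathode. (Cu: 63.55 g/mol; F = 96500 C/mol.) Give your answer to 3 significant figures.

Charge passed = 6.84 × 3990 = 27290 C
n(e⁻) = 27290 / 96500 = 0.2828 mol
Cu²⁺ + 2e⁻ → Cu, so n(Cu) = 0.2828 / 2 = 0.1414 mol
m = 0.1414 × 63.55 = 8.99 g

8.99 g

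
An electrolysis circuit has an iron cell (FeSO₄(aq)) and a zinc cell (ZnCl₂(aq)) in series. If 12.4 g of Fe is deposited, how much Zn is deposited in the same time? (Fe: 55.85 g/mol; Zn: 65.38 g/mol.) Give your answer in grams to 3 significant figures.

14.5 g

n(Fe) = 12.4 / 55.85 = 0.2220 mol
Fe²⁺ + 2e⁻ → Fe, so n(e⁻) = 2 × 0.2220 = 0.4440 mol
The cells are in series, so the same charge (and hence the same n(e⁻) = 0.4440 mol) passes through both.
Zn²⁺ + 2e⁻ → Zn, so n(Zn) = 0.4440 / 2 = 0.2220 mol
m(Zn) = 0.2220 × 65.38 = 14.5 g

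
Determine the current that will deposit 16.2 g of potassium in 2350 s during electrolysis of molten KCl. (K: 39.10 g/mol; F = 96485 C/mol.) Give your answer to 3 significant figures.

17.0 A

n(K) = 16.2 / 39.10 = 0.4143 mol
K⁺ + e⁻ → K, so n(e⁻) = 0.4143 mol
Q = 0.4143 × 96485 = 39970 C
I = Q / t = 39970 / 2350 s = 17.0 A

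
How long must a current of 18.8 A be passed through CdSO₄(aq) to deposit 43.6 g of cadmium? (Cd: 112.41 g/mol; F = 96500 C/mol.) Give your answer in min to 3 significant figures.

66.4 min

n(Cd) = 43.6 / 112.41 = 0.3879 mol
Cd²⁺ + 2e⁻ → Cd, so n(e⁻) = 2 × 0.3879 = 0.7758 mol
Q = 0.7758 × 96500 = 74860 C
t = Q / I = 74860 / 18.8 = 3982 s = 66.4 min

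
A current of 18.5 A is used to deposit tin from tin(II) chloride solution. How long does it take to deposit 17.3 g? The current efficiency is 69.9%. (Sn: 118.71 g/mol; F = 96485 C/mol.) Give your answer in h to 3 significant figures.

n(Sn) = 17.3 / 118.71 = 0.1457 mol
Sn²⁺ + 2e⁻ → Sn, so n(e⁻) = 2 × 0.1457 = 0.2914 mol
Q = 0.2914 × 96485 / 0.699 = 40220 C
t = Q / I = 40220 / 18.5 = 2174 s = 0.604 h

0.604 h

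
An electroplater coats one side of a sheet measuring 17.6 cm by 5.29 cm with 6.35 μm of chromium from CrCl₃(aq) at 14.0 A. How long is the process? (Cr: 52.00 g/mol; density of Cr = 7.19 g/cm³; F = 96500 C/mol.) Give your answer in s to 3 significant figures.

Plated area = 17.6 × 5.29 = 93.10 cm²
Volume = 93.10 × 6.35×10⁻⁴ cm = 0.05912 cm³
m(Cr) = 0.05912 × 7.19 = 0.4251 g
n(Cr) = 0.4251 / 52.00 = 0.008175 mol; n(e⁻) = 3 × 0.008175 = 0.02453 mol
Q = 0.02453 × 96500 = 2367 C
t = 2367 / 14.0 = 169.1 s

169 s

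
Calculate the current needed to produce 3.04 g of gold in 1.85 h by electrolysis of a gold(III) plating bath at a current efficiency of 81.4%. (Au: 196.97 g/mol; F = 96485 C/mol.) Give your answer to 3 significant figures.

n(Au) = 3.04 / 196.97 = 0.01543 mol
Au³⁺ + 3e⁻ → Au, so n(e⁻) = 3 × 0.01543 = 0.04629 mol
Q = 0.04629 × 96485 / 0.814 = 5487 C
I = Q / t = 5487 / 6660 s = 0.824 A

0.824 A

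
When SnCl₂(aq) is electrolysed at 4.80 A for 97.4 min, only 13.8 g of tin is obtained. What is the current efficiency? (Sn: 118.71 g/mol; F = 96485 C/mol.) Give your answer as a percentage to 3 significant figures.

Q = 4.80 × 5844 = 28050 C
n(e⁻) = 28050 / 96485 = 0.2907 mol
Sn²⁺ + 2e⁻ → Sn, so theoretical n(Sn) = 0.1454 mol → 17.26 g
Efficiency = 13.8 / 17.26 = 0.7995 = 80.0%

80.0%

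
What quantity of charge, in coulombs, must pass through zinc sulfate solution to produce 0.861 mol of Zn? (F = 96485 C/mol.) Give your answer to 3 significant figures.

Zn²⁺ + 2e⁻ → Zn, so n(e⁻) = 2 × 0.861 = 1.722 mol
Q = 1.722 × 96485 = 1.661×10^5 C

1.66×10^5 C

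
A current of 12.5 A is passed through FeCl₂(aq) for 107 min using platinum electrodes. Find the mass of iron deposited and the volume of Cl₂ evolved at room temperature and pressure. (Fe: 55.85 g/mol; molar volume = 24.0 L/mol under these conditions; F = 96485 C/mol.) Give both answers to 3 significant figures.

23.2 g Fe; 9.98 L Cl₂

Q = 12.5 × 6420 = 80250 C; n(e⁻) = 80250 / 96485 = 0.8317 mol
Cathode: Fe²⁺ + 2e⁻ → Fe → n(Fe) = 0.8317/2 = 0.4159 mol → 23.2 g
Anode: 2Cl⁻ → Cl₂ + 2e⁻ → n(Cl₂) = 0.8317/2 = 0.4159 mol → 9.98 L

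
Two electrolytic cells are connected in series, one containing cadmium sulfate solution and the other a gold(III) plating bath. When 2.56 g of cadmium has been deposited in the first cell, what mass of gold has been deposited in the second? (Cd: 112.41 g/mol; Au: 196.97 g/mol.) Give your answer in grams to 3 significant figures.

n(Cd) = 2.56 / 112.41 = 0.02277 mol
Cd²⁺ + 2e⁻ → Cd, so n(e⁻) = 2 × 0.02277 = 0.04554 mol
Same current for the same time ⇒ same n(e⁻) = 0.04554 mol in both cells.
Au³⁺ + 3e⁻ → Au, so n(Au) = 0.04554 / 3 = 0.01518 mol
m(Au) = 0.01518 × 196.97 = 2.99 g

2.99 g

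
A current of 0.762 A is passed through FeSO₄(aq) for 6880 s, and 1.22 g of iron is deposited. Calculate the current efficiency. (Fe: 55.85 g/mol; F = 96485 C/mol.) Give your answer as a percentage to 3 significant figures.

80.4%

Q = 0.762 × 6880 = 5243 C
n(e⁻) = 5243 / 96485 = 0.05434 mol
Fe²⁺ + 2e⁻ → Fe, so theoretical n(Fe) = 0.02717 mol → 1.517 g
Efficiency = 1.22 / 1.517 = 0.8042 = 80.4%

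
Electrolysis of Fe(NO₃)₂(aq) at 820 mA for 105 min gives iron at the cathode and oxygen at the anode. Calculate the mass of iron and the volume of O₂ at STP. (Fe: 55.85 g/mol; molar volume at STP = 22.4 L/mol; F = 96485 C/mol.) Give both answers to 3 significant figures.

Q = 0.820 × 6300 = 5166 C; n(e⁻) = 5166 / 96485 = 0.05354 mol
Cathode: Fe²⁺ + 2e⁻ → Fe → n(Fe) = 0.05354/2 = 0.02677 mol → 1.50 g
Anode: 2H₂O → O₂ + 4H⁺ + 4e⁻ → n(O₂) = 0.05354/4 = 0.01339 mol → 0.300 L

1.50 g Fe; 0.300 L O₂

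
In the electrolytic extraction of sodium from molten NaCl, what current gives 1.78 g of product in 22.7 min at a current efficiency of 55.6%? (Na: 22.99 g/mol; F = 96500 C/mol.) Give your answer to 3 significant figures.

n(Na) = 1.78 / 22.99 = 0.07742 mol
Na⁺ + e⁻ → Na, so n(e⁻) = 0.07742 mol
Q = 0.07742 × 96500 / 0.556 = 13440 C
I = Q / t = 13440 / 1362 s = 9.87 A

9.87 A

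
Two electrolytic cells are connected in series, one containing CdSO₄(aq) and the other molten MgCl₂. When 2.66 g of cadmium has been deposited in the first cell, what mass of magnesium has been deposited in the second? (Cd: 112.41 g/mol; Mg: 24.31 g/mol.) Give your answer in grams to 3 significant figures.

0.575 g

n(Cd) = 2.66 / 112.41 = 0.02366 mol
Cd²⁺ + 2e⁻ → Cd, so n(e⁻) = 2 × 0.02366 = 0.04732 mol
In series, the same 0.04732 mol of electrons flows through the second cell.
Mg²⁺ + 2e⁻ → Mg, so n(Mg) = 0.04732 / 2 = 0.02366 mol
m(Mg) = 0.02366 × 24.31 = 0.575 g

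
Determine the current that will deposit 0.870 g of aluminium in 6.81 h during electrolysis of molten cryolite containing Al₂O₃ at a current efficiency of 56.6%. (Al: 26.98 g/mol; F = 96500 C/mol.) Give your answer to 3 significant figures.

0.673 A

n(Al) = 0.870 / 26.98 = 0.03225 mol
Al³⁺ + 3e⁻ → Al, so n(e⁻) = 3 × 0.03225 = 0.09675 mol
Q = 0.09675 × 96500 / 0.566 = 16500 C
I = Q / t = 16500 / 24516 s = 0.673 A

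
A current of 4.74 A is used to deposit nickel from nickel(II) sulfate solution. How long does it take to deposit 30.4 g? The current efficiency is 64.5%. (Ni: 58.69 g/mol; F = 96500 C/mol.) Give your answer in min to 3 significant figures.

n(Ni) = 30.4 / 58.69 = 0.5180 mol
Ni²⁺ + 2e⁻ → Ni, so n(e⁻) = 2 × 0.5180 = 1.036 mol
Q = 1.036 × 96500 / 0.645 = 1.550×10^5 C
t = Q / I = 1.550×10^5 / 4.74 = 32700 s = 545 min

545 min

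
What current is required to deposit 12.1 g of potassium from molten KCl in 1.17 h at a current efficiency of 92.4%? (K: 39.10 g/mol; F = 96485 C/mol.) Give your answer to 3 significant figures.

7.67 A

n(K) = 12.1 / 39.10 = 0.3095 mol
K⁺ + e⁻ → K, so n(e⁻) = 0.3095 mol
Q = 0.3095 × 96485 / 0.924 = 32320 C
I = Q / t = 32320 / 4212 s = 7.67 A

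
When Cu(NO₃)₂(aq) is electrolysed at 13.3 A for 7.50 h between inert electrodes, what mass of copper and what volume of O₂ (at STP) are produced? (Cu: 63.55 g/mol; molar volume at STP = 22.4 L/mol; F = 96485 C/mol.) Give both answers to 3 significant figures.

Q = 13.3 × 27000 = 3.591×10^5 C; n(e⁻) = 3.591×10^5 / 96485 = 3.722 mol
Cathode: Cu²⁺ + 2e⁻ → Cu → n(Cu) = 3.722/2 = 1.861 mol → 118 g
Anode: 2H₂O → O₂ + 4H⁺ + 4e⁻ → n(O₂) = 3.722/4 = 0.9305 mol → 20.8 L

118 g Cu; 20.8 L O₂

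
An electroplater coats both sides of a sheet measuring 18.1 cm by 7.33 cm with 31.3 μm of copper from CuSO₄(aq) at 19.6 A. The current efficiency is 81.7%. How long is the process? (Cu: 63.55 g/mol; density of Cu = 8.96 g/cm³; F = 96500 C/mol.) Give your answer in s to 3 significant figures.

1410 s

Plated area = 2 × 18.1 × 7.33 = 265.3 cm²
Volume = 265.3 × 31.3×10⁻⁴ cm = 0.8304 cm³
m(Cu) = 0.8304 × 8.96 = 7.440 g
n(Cu) = 7.440 / 63.55 = 0.1171 mol; n(e⁻) = 2 × 0.1171 = 0.2342 mol
Q = 0.2342 × 96500 / 0.817 = 27660 C
t = 27660 / 19.6 = 1411 s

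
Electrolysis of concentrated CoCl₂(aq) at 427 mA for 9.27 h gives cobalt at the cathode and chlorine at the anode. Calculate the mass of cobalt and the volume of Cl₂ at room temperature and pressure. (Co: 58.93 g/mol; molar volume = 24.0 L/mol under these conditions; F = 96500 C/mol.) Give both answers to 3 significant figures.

Q = 0.427 × 33372 = 14250 C; n(e⁻) = 14250 / 96500 = 0.1477 mol
Cathode: Co²⁺ + 2e⁻ → Co → n(Co) = 0.1477/2 = 0.07385 mol → 4.35 g
Anode: 2Cl⁻ → Cl₂ + 2e⁻ → n(Cl₂) = 0.1477/2 = 0.07385 mol → 1.77 L

4.35 g Co; 1.77 L Cl₂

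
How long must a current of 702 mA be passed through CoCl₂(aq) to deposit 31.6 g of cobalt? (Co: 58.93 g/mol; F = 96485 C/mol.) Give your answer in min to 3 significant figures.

n(Co) = 31.6 / 58.93 = 0.5362 mol
Co²⁺ + 2e⁻ → Co, so n(e⁻) = 2 × 0.5362 = 1.072 mol
Q = 1.072 × 96485 = 1.034×10^5 C
t = Q / I = 1.034×10^5 / 0.702 = 1.473×10^5 s = 2460 min

2460 min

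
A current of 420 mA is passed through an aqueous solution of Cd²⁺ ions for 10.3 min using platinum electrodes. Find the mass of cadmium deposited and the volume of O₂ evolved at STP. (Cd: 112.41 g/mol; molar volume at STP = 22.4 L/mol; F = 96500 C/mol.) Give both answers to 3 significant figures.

Q = 0.420 × 618 = 259.6 C; n(e⁻) = 259.6 / 96500 = 0.002690 mol
Cathode: Cd²⁺ + 2e⁻ → Cd → n(Cd) = 0.002690/2 = 0.001345 mol → 0.151 g
Anode: 2H₂O → O₂ + 4H⁺ + 4e⁻ → n(O₂) = 0.002690/4 = 6.725×10^-4 mol → 0.0151 L

0.151 g Cd; 0.0151 L O₂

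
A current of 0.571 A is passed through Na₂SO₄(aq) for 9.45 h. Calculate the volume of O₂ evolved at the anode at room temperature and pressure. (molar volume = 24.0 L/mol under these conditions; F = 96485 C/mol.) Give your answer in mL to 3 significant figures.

1210 mL

Q = It = 0.571 × 34020 = 19430 C
n(e⁻) = Q/F = 19430/96485 = 0.2014 mol
2H₂O → O₂ + 4H⁺ + 4e⁻, so n(O₂) = 0.2014 / 4 = 0.05035 mol
V = 0.05035 × 24.0 = 1.208 L
= 1210 mL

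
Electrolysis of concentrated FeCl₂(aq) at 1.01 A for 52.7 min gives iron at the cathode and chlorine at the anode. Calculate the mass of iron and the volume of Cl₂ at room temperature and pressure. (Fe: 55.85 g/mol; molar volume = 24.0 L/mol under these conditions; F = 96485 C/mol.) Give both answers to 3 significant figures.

Q = 1.01 × 3162 = 3194 C; n(e⁻) = 3194 / 96485 = 0.03310 mol
Cathode: Fe²⁺ + 2e⁻ → Fe → n(Fe) = 0.03310/2 = 0.01655 mol → 0.924 g
Anode: 2Cl⁻ → Cl₂ + 2e⁻ → n(Cl₂) = 0.03310/2 = 0.01655 mol → 0.397 L

0.924 g Fe; 0.397 L Cl₂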